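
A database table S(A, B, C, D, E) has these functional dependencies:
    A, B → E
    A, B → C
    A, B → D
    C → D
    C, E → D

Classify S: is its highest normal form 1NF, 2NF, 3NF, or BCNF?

Candidate key: {A, B}. Prime attributes: {A, B}.
C → D breaks BCNF: {C}⁺ = {C, D}, so {C} is not a superkey.
C → D has non-prime {D} on the right and a non-superkey on the left, so 3NF fails.
No proper subset of a key has a non-prime attribute in its closure, so there is no partial dependency; 2NF holds.

2NF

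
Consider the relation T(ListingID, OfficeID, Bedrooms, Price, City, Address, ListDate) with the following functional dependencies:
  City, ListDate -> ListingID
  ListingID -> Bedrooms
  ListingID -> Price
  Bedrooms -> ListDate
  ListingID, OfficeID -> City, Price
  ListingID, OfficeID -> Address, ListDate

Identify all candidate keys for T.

{OfficeID} never appears on the right of any FD, so every key must include it.
Closure of {ListingID, OfficeID} is {Address, Bedrooms, City, ListDate, ListingID, OfficeID, Price}, the whole schema; {ListingID, OfficeID} is a candidate key.
Closure of {Bedrooms, City, OfficeID} is {Address, Bedrooms, City, ListDate, ListingID, OfficeID, Price}, the whole schema; {Bedrooms, City, OfficeID} is a candidate key.
Closure of {City, ListDate, OfficeID} is {Address, Bedrooms, City, ListDate, ListingID, OfficeID, Price}, the whole schema; {City, ListDate, OfficeID} is a candidate key.
Any other superkey properly contains one of these, so there are no further candidate keys.

{Bedrooms, City, OfficeID}, {City, ListDate, OfficeID}, {ListingID, OfficeID}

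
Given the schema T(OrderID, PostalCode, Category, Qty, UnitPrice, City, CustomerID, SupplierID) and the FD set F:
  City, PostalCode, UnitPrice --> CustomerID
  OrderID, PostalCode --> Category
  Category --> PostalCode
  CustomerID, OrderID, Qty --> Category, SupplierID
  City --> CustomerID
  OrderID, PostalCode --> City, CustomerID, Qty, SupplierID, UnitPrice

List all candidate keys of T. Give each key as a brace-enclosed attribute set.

{Category, OrderID}, {City, OrderID, Qty}, {CustomerID, OrderID, Qty}, {OrderID, PostalCode}

No FD produces {OrderID}, so it must be in every candidate key.
{Category, OrderID} is a candidate key since {Category, OrderID}⁺ = {Category, City, CustomerID, OrderID, PostalCode, Qty, SupplierID, UnitPrice} covers every attribute.
{OrderID, PostalCode} is a candidate key since {OrderID, PostalCode}⁺ = {Category, City, CustomerID, OrderID, PostalCode, Qty, SupplierID, UnitPrice} covers every attribute.
{City, OrderID, Qty} is a candidate key since {City, OrderID, Qty}⁺ = {Category, City, CustomerID, OrderID, PostalCode, Qty, SupplierID, UnitPrice} covers every attribute.
{CustomerID, OrderID, Qty} is a candidate key since {CustomerID, OrderID, Qty}⁺ = {Category, City, CustomerID, OrderID, PostalCode, Qty, SupplierID, UnitPrice} covers every attribute.
No proper subset of any of these is a key, and no other minimal superkey exists.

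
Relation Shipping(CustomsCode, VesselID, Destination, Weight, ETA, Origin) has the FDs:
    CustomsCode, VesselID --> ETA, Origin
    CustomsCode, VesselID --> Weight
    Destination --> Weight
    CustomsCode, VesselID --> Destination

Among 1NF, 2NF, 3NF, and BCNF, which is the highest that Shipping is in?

2NF

Candidate key: {CustomsCode, VesselID}. Prime attributes: {CustomsCode, VesselID}.
Destination --> Weight breaks BCNF: {Destination}⁺ = {Destination, Weight}, so {Destination} is not a superkey.
Because {Weight} is non-prime and the left side of Destination --> Weight is not a superkey, the relation is not in 3NF.
No non-prime attribute depends on a proper subset of any candidate key, so 2NF holds.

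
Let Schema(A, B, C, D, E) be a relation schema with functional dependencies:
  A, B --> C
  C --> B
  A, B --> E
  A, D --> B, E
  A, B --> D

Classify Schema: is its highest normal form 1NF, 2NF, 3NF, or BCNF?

Candidate keys: {A, B}, {A, C}, {A, D}. Prime attributes: {A, B, C, D}.
For C --> B we have {C}⁺ = {B, C}; {C} is not a superkey, so BCNF fails.
Its right-hand attributes {B} are all prime, as are those of every other non-superkey FD — the relation is in 3NF.

3NF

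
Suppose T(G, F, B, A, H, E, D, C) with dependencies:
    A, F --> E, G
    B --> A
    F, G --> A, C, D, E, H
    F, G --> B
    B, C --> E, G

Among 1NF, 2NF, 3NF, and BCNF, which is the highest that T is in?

Candidate keys: {A, F}, {B, F}, {F, G}. Prime attributes: {A, B, F, G}.
B --> A breaks BCNF: {B}⁺ = {A, B}, so {B} is not a superkey.
Because {E} is non-prime and the left side of B, C --> E, G is not a superkey, the relation is not in 3NF.
No proper subset of a key has a non-prime attribute in its closure, so there is no partial dependency; 2NF holds.

2NF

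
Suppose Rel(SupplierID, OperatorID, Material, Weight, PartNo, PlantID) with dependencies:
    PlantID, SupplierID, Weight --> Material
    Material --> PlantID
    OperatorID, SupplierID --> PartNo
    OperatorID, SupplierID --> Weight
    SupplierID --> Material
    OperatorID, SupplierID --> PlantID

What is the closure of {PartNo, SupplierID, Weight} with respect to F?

Start with {PartNo, SupplierID, Weight}.
SupplierID --> Material applies; add {Material} → now {Material, PartNo, SupplierID, Weight}.
Material --> PlantID applies; add {PlantID} → now {Material, PartNo, PlantID, SupplierID, Weight}.
No further FD applies.

{Material, PartNo, PlantID, SupplierID, Weight}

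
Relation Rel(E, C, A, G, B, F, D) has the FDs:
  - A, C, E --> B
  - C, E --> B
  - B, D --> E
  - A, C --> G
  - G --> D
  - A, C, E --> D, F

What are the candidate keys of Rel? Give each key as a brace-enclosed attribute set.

{A, B, C}, {A, C, E}

{A, C} never appear on the right of any FD, so every key must include all of them.
{A, B, C}⁺ = {A, B, C, D, E, F, G} — all of the relation — so {A, B, C} is a candidate key.
{A, C, E}⁺ = {A, B, C, D, E, F, G} — all of the relation — so {A, C, E} is a candidate key.
These are minimal and exhaustive — every other superkey contains one of them.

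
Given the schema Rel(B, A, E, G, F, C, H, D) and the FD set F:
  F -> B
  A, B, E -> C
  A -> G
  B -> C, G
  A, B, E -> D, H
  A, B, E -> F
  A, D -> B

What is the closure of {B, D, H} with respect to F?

Start with {B, D, H}.
B -> C, G applies; add {C, G} → now {B, C, D, G, H}.
No further FD applies.

{B, C, D, G, H}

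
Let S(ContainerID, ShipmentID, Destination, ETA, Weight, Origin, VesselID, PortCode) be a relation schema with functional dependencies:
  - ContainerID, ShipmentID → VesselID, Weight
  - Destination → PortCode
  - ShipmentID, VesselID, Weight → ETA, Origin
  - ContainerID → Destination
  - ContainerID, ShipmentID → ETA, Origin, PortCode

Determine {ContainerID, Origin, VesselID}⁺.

{ContainerID, Destination, Origin, PortCode, VesselID}

Start with {ContainerID, Origin, VesselID}.
ContainerID → Destination applies; add {Destination} → now {ContainerID, Destination, Origin, VesselID}.
Destination → PortCode applies; add {PortCode} → now {ContainerID, Destination, Origin, PortCode, VesselID}.
No further FD applies.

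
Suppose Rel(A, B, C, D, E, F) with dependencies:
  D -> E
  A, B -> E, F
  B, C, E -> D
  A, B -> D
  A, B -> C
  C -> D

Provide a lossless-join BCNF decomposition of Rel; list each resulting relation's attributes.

{A, B, C, F}; {C, D}; {D, E}

Candidate key of the original relation: {A, B}.
{A, B, C, D, E, F}: {D} determines {D, E} here but is not a superkey — split on D -> E, giving {D, E} and {A, B, C, D, F}.
{D, E} has no BCNF violation.
{A, B, C, D, F}: {C} determines {C, D} here but is not a superkey — split on C -> D, giving {C, D} and {A, B, C, F}.
{C, D} has no BCNF violation.
{A, B, C, F} has no BCNF violation.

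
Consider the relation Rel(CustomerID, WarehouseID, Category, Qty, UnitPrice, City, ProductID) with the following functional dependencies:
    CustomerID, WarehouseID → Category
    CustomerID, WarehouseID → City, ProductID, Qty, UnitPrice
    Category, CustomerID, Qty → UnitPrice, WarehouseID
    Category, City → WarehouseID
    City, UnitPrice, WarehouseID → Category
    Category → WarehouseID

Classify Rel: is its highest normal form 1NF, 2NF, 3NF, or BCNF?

3NF

Candidate keys: {Category, CustomerID}, {CustomerID, WarehouseID}. Prime attributes: {Category, CustomerID, WarehouseID}.
Category, City → WarehouseID: {Category, City}⁺ = {Category, City, WarehouseID}, which is not all of the attributes, so the left side is not a superkey — BCNF is violated.
Its right-hand attributes {WarehouseID} are all prime, as are those of every other non-superkey FD — the relation is in 3NF.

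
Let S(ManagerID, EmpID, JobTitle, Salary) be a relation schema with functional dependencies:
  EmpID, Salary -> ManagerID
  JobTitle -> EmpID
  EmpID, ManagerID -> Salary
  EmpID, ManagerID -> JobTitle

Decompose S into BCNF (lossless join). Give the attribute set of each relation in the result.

{EmpID, JobTitle}; {JobTitle, ManagerID, Salary}

Candidate keys of the original relation: {EmpID, ManagerID}, {EmpID, Salary}, {JobTitle, ManagerID}, {JobTitle, Salary}.
Within {EmpID, JobTitle, ManagerID, Salary}: {JobTitle}⁺ ∩ {EmpID, JobTitle, ManagerID, Salary} = {EmpID, JobTitle}, not the whole set, so JobTitle -> EmpID violates BCNF; decompose into {EmpID, JobTitle} and {JobTitle, ManagerID, Salary}.
{EmpID, JobTitle} is in BCNF.
{JobTitle, ManagerID, Salary} is in BCNF.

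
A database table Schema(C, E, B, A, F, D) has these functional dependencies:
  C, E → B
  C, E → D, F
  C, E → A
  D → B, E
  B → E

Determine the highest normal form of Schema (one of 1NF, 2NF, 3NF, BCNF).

3NF

Candidate keys: {B, C}, {C, D}, {C, E}. Prime attributes: {B, C, D, E}.
For D → B, E we have {D}⁺ = {B, D, E}; {D} is not a superkey, so BCNF fails.
Its right-hand attributes {B, E} are all prime, as are those of every other non-superkey FD — the relation is in 3NF.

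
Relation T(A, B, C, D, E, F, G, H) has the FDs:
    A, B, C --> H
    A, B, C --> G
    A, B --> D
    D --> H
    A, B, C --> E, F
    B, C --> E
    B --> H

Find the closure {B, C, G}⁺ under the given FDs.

Start with {B, C, G}.
B, C --> E applies; add {E} → now {B, C, E, G}.
B --> H applies; add {H} → now {B, C, E, G, H}.
No further FD applies.

{B, C, E, G, H}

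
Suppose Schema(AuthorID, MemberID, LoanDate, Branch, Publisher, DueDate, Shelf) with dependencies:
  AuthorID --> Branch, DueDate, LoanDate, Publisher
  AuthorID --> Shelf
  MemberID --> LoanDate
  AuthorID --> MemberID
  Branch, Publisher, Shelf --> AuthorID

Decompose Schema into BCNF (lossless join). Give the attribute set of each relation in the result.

{AuthorID, Branch, DueDate, MemberID, Publisher, Shelf}; {LoanDate, MemberID}

Candidate keys of the original relation: {AuthorID}, {Branch, Publisher, Shelf}.
Within {AuthorID, Branch, DueDate, LoanDate, MemberID, Publisher, Shelf}: {MemberID}⁺ ∩ {AuthorID, Branch, DueDate, LoanDate, MemberID, Publisher, Shelf} = {LoanDate, MemberID}, not the whole set, so MemberID --> LoanDate violates BCNF; decompose into {LoanDate, MemberID} and {AuthorID, Branch, DueDate, MemberID, Publisher, Shelf}.
{LoanDate, MemberID} is in BCNF.
{AuthorID, Branch, DueDate, MemberID, Publisher, Shelf} is in BCNF.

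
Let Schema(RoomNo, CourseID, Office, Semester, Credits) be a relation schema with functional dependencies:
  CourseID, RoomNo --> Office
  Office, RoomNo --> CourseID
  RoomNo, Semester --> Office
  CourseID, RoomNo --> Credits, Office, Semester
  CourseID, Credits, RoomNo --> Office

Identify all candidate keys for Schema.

{CourseID, RoomNo}, {Office, RoomNo}, {RoomNo, Semester}

Attributes never on any right-hand side: {RoomNo} — every candidate key must contain it.
{CourseID, RoomNo} is a candidate key since {CourseID, RoomNo}⁺ = {CourseID, Credits, Office, RoomNo, Semester} covers every attribute.
{Office, RoomNo} is a candidate key since {Office, RoomNo}⁺ = {CourseID, Credits, Office, RoomNo, Semester} covers every attribute.
{RoomNo, Semester} is a candidate key since {RoomNo, Semester}⁺ = {CourseID, Credits, Office, RoomNo, Semester} covers every attribute.
No proper subset of any of these is a key, and no other minimal superkey exists.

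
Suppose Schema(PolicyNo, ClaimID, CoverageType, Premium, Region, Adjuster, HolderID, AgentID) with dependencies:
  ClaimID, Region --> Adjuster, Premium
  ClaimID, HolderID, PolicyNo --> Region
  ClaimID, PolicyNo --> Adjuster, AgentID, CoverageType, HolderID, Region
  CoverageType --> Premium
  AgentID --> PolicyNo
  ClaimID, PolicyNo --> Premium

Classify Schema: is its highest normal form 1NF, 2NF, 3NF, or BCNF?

Candidate keys: {AgentID, ClaimID}, {ClaimID, PolicyNo}. Prime attributes: {AgentID, ClaimID, PolicyNo}.
For ClaimID, Region --> Adjuster, Premium we have {ClaimID, Region}⁺ = {Adjuster, ClaimID, Premium, Region}; {ClaimID, Region} is not a superkey, so BCNF fails.
Because {Adjuster, Premium} are non-prime and the left side of ClaimID, Region --> Adjuster, Premium is not a superkey, the relation is not in 3NF.
Checking every proper subset of each key, none determines a non-prime attribute — 2NF is satisfied.

2NF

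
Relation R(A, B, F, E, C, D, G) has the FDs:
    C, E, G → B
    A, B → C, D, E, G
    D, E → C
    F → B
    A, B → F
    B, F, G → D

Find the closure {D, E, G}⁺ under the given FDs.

{B, C, D, E, G}

Start with {D, E, G}.
D, E → C applies; add {C} → now {C, D, E, G}.
C, E, G → B applies; add {B} → now {B, C, D, E, G}.
No further FD applies.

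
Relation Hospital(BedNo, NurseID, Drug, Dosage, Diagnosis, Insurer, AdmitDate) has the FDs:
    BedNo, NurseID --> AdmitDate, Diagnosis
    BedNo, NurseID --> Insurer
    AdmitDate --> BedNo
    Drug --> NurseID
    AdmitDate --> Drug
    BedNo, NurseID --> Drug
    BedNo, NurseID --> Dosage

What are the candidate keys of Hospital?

{AdmitDate}⁺ = {AdmitDate, BedNo, Diagnosis, Dosage, Drug, Insurer, NurseID} — all of the relation — so {AdmitDate} is a candidate key.
{BedNo, Drug}⁺ = {AdmitDate, BedNo, Diagnosis, Dosage, Drug, Insurer, NurseID} — all of the relation — so {BedNo, Drug} is a candidate key.
{BedNo, NurseID}⁺ = {AdmitDate, BedNo, Diagnosis, Dosage, Drug, Insurer, NurseID} — all of the relation — so {BedNo, NurseID} is a candidate key.
Any other superkey properly contains one of these, so there are no further candidate keys.

{AdmitDate}, {BedNo, Drug}, {BedNo, NurseID}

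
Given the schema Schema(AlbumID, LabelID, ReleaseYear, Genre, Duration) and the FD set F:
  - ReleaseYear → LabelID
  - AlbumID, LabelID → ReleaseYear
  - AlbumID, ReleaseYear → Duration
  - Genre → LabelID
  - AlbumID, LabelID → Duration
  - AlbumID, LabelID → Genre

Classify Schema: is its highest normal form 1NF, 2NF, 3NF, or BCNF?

3NF

Candidate keys: {AlbumID, Genre}, {AlbumID, LabelID}, {AlbumID, ReleaseYear}. Prime attributes: {AlbumID, Genre, LabelID, ReleaseYear}.
For ReleaseYear → LabelID we have {ReleaseYear}⁺ = {LabelID, ReleaseYear}; {ReleaseYear} is not a superkey, so BCNF fails.
But every attribute on its right side ({LabelID}) is prime, and the same holds for every other non-superkey FD, so 3NF still holds.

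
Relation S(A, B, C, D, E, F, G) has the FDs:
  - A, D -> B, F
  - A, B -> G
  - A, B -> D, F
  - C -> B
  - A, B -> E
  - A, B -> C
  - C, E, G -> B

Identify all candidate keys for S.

{A, B}, {A, C}, {A, D}

{A} never appears on the right of any FD, so every key must include it.
{A, B} is a candidate key since {A, B}⁺ = {A, B, C, D, E, F, G} covers every attribute.
{A, C} is a candidate key since {A, C}⁺ = {A, B, C, D, E, F, G} covers every attribute.
{A, D} is a candidate key since {A, D}⁺ = {A, B, C, D, E, F, G} covers every attribute.
Any other superkey properly contains one of these, so there are no further candidate keys.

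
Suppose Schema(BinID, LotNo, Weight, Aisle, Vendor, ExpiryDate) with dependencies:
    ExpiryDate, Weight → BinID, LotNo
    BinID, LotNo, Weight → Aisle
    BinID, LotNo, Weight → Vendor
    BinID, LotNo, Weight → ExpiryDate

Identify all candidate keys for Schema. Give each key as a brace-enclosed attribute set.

{BinID, LotNo, Weight}, {ExpiryDate, Weight}

No FD produces {Weight}, so it must be in every candidate key.
{ExpiryDate, Weight}⁺ = {Aisle, BinID, ExpiryDate, LotNo, Vendor, Weight} — all of the relation — so {ExpiryDate, Weight} is a candidate key.
{BinID, LotNo, Weight}⁺ = {Aisle, BinID, ExpiryDate, LotNo, Vendor, Weight} — all of the relation — so {BinID, LotNo, Weight} is a candidate key.
Any other superkey properly contains one of these, so there are no further candidate keys.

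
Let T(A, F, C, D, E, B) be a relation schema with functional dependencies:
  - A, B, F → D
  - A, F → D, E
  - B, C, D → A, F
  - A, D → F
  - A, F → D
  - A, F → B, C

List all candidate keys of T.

{A, D}⁺ = {A, B, C, D, E, F} — all of the relation — so {A, D} is a candidate key.
{A, F}⁺ = {A, B, C, D, E, F} — all of the relation — so {A, F} is a candidate key.
{B, C, D}⁺ = {A, B, C, D, E, F} — all of the relation — so {B, C, D} is a candidate key.
These are minimal and exhaustive — every other superkey contains one of them.

{A, D}, {A, F}, {B, C, D}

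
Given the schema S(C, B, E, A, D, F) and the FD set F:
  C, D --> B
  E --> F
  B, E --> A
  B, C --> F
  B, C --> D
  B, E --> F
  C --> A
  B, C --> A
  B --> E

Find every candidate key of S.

{B, C}, {C, D}

Attributes never on any right-hand side: {C} — every candidate key must contain it.
{B, C}⁺ = {A, B, C, D, E, F}, which is every attribute, so {B, C} is a candidate key.
{C, D}⁺ = {A, B, C, D, E, F}, which is every attribute, so {C, D} is a candidate key.
No proper subset of any of these is a key, and no other minimal superkey exists.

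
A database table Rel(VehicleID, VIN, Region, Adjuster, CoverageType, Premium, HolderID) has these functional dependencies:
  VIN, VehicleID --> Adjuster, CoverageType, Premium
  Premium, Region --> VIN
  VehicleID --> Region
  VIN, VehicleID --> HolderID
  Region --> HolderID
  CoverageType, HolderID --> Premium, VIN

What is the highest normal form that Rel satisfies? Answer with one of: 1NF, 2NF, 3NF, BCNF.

1NF

Candidate keys: {CoverageType, VehicleID}, {Premium, VehicleID}, {VIN, VehicleID}. Prime attributes: {CoverageType, Premium, VIN, VehicleID}.
Premium, Region --> VIN breaks BCNF: {Premium, Region}⁺ = {HolderID, Premium, Region, VIN}, so {Premium, Region} is not a superkey.
VehicleID --> Region has non-prime {Region} on the right and a non-superkey on the left, so 3NF fails.
{VehicleID} is a proper subset of the key {CoverageType, VehicleID}, and {VehicleID}⁺ contains the non-prime attributes {HolderID, Region} — a partial dependency, so 2NF is violated.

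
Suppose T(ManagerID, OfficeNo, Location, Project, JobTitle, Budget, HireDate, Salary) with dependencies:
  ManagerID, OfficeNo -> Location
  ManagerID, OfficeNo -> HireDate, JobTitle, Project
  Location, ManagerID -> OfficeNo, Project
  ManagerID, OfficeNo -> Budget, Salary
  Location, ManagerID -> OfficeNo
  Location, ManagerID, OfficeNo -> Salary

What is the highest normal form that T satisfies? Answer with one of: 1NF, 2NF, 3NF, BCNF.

Candidate keys: {Location, ManagerID}, {ManagerID, OfficeNo}. Prime attributes: {Location, ManagerID, OfficeNo}.
Each dependency's left side is a superkey — BCNF holds.

BCNF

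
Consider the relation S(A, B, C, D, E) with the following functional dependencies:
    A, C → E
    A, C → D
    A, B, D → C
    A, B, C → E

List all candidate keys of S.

{A, B, C}, {A, B, D}

Attributes never on any right-hand side: {A, B} — every candidate key must contain all of them.
{A, B, C}⁺ = {A, B, C, D, E} — all of the relation — so {A, B, C} is a candidate key.
{A, B, D}⁺ = {A, B, C, D, E} — all of the relation — so {A, B, D} is a candidate key.
Any other superkey properly contains one of these, so there are no further candidate keys.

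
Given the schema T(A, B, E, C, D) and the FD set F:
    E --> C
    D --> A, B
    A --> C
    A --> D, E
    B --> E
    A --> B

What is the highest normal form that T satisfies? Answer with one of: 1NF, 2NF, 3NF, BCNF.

2NF

Candidate keys: {A}, {D}. Prime attributes: {A, D}.
For E --> C we have {E}⁺ = {C, E}; {E} is not a superkey, so BCNF fails.
E --> C has non-prime {C} on the right and a non-superkey on the left, so 3NF fails.
Every candidate key is a single attribute, so no partial dependency is possible; 2NF holds.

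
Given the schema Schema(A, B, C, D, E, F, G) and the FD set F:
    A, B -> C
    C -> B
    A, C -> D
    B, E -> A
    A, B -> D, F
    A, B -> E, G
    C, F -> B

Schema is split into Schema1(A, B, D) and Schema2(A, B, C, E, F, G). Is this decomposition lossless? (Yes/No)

Common attributes: {A, B}; their closure is {A, B, C, D, E, F, G}.
This includes all of Schema1, so the common attributes are a superkey of Schema1 — the join is lossless.

Yes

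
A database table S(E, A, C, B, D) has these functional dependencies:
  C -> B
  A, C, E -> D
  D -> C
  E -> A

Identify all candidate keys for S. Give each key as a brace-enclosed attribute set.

No FD produces {E}, so it must be in every candidate key.
{C, E} is a candidate key since {C, E}⁺ = {A, B, C, D, E} covers every attribute.
{D, E} is a candidate key since {D, E}⁺ = {A, B, C, D, E} covers every attribute.
No proper subset of any of these is a key, and no other minimal superkey exists.

{C, E}, {D, E}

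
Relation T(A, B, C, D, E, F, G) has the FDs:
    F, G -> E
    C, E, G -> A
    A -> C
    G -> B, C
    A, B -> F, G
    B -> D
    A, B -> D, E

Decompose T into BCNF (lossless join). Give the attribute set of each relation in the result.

{A, C}; {A, E, F, G}; {B, D}; {B, G}

Candidate keys of the original relation: {A, B}, {A, G}, {E, G}, {F, G}.
Within {A, B, C, D, E, F, G}: {A}⁺ ∩ {A, B, C, D, E, F, G} = {A, C}, not the whole set, so A -> C violates BCNF; decompose into {A, C} and {A, B, D, E, F, G}.
{A, C} has no BCNF violation.
Within {A, B, D, E, F, G}: {G}⁺ ∩ {A, B, D, E, F, G} = {B, D, G}, not the whole set, so G -> B, D violates BCNF; decompose into {B, D, G} and {A, E, F, G}.
Within {B, D, G}: {B}⁺ ∩ {B, D, G} = {B, D}, not the whole set, so B -> D violates BCNF; decompose into {B, D} and {B, G}.
{B, D} has no BCNF violation.
{B, G} has no BCNF violation.
{A, E, F, G} has no BCNF violation.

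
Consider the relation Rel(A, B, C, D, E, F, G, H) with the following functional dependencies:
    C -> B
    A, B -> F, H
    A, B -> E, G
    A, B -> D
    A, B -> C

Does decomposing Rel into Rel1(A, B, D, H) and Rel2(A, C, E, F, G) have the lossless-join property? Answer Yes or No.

Common attributes: {A}; their closure is {A}.
Rel1 ⊄ {A} and Rel2 ⊄ {A}, so the split is lossy.

No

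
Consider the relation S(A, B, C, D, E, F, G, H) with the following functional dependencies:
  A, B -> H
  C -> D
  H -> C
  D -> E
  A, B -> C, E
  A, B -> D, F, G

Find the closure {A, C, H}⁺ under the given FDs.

{A, C, D, E, H}

Start with {A, C, H}.
C -> D applies; add {D} → now {A, C, D, H}.
D -> E applies; add {E} → now {A, C, D, E, H}.
No further FD applies.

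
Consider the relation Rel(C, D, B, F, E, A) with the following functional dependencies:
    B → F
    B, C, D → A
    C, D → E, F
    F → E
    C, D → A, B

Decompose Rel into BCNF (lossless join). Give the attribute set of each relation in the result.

{A, B, C, D}; {B, F}; {E, F}

Candidate key of the original relation: {C, D}.
Within {A, B, C, D, E, F}: {B}⁺ ∩ {A, B, C, D, E, F} = {B, E, F}, not the whole set, so B → E, F violates BCNF; decompose into {B, E, F} and {A, B, C, D}.
Within {B, E, F}: {F}⁺ ∩ {B, E, F} = {E, F}, not the whole set, so F → E violates BCNF; decompose into {E, F} and {B, F}.
{E, F} has no BCNF violation.
{B, F} has no BCNF violation.
{A, B, C, D} has no BCNF violation.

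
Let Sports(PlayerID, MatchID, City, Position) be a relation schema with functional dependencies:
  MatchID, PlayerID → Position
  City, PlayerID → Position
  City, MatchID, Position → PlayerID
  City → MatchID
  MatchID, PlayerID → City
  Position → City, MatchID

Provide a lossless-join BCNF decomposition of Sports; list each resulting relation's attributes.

Candidate keys of the original relation: {City, PlayerID}, {MatchID, PlayerID}, {Position}.
Within {City, MatchID, PlayerID, Position}: {City}⁺ ∩ {City, MatchID, PlayerID, Position} = {City, MatchID}, not the whole set, so City → MatchID violates BCNF; decompose into {City, MatchID} and {City, PlayerID, Position}.
{City, MatchID} has no BCNF violation.
{City, PlayerID, Position} has no BCNF violation.

{City, MatchID}; {City, PlayerID, Position}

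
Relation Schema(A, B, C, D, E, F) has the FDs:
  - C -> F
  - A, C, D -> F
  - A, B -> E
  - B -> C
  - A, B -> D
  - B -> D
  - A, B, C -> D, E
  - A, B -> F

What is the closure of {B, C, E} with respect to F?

{B, C, D, E, F}

Start with {B, C, E}.
C -> F applies; add {F} → now {B, C, E, F}.
B -> D applies; add {D} → now {B, C, D, E, F}.
No further FD applies.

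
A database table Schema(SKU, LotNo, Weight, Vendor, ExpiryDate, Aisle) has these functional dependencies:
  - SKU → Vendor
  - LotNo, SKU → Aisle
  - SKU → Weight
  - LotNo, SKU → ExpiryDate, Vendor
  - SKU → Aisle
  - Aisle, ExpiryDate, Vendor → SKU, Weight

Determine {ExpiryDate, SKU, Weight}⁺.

{Aisle, ExpiryDate, SKU, Vendor, Weight}

Start with {ExpiryDate, SKU, Weight}.
SKU → Vendor applies; add {Vendor} → now {ExpiryDate, SKU, Vendor, Weight}.
SKU → Aisle applies; add {Aisle} → now {Aisle, ExpiryDate, SKU, Vendor, Weight}.
No further FD applies.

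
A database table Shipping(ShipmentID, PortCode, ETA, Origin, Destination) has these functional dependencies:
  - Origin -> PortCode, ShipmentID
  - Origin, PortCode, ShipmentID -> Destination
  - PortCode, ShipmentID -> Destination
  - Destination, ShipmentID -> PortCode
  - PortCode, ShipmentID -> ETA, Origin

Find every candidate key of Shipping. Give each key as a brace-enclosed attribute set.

{Origin} is a candidate key since {Origin}⁺ = {Destination, ETA, Origin, PortCode, ShipmentID} covers every attribute.
{Destination, ShipmentID} is a candidate key since {Destination, ShipmentID}⁺ = {Destination, ETA, Origin, PortCode, ShipmentID} covers every attribute.
{PortCode, ShipmentID} is a candidate key since {PortCode, ShipmentID}⁺ = {Destination, ETA, Origin, PortCode, ShipmentID} covers every attribute.
No proper subset of any of these is a key, and no other minimal superkey exists.

{Destination, ShipmentID}, {Origin}, {PortCode, ShipmentID}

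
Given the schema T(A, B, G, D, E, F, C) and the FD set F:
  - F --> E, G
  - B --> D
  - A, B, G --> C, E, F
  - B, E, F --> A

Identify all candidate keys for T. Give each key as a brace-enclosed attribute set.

No FD produces {B}, so it must be in every candidate key.
{B, F} is a candidate key since {B, F}⁺ = {A, B, C, D, E, F, G} covers every attribute.
{A, B, G} is a candidate key since {A, B, G}⁺ = {A, B, C, D, E, F, G} covers every attribute.
No proper subset of any of these is a key, and no other minimal superkey exists.

{A, B, G}, {B, F}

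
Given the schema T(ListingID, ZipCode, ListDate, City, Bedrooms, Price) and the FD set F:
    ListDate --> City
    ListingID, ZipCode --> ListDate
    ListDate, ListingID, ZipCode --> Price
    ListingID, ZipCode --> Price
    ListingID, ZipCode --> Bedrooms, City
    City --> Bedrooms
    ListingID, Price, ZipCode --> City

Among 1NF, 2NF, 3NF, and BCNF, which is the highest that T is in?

Candidate key: {ListingID, ZipCode}. Prime attributes: {ListingID, ZipCode}.
For ListDate --> City we have {ListDate}⁺ = {Bedrooms, City, ListDate}; {ListDate} is not a superkey, so BCNF fails.
ListDate --> City has non-prime {City} on the right and a non-superkey on the left, so 3NF fails.
No non-prime attribute depends on a proper subset of any candidate key, so 2NF holds.

2NF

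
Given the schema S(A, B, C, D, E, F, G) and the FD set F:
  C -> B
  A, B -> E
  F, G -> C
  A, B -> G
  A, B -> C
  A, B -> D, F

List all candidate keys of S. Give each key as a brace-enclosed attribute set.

{A, B}, {A, C}, {A, F, G}

No FD produces {A}, so it must be in every candidate key.
Closure of {A, B} is {A, B, C, D, E, F, G}, the whole schema; {A, B} is a candidate key.
Closure of {A, C} is {A, B, C, D, E, F, G}, the whole schema; {A, C} is a candidate key.
Closure of {A, F, G} is {A, B, C, D, E, F, G}, the whole schema; {A, F, G} is a candidate key.
Any other superkey properly contains one of these, so there are no further candidate keys.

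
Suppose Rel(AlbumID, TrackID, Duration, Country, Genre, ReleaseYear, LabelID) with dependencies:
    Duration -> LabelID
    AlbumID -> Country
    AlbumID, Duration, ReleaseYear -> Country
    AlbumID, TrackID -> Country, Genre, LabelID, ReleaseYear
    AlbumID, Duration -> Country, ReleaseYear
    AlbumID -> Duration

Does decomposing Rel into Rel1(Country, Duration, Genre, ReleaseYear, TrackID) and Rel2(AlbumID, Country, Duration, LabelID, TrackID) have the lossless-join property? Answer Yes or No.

Common attributes: {Country, Duration, TrackID}; their closure is {Country, Duration, LabelID, TrackID}.
The closure covers neither Rel1 nor Rel2 entirely; the join is not lossless.

No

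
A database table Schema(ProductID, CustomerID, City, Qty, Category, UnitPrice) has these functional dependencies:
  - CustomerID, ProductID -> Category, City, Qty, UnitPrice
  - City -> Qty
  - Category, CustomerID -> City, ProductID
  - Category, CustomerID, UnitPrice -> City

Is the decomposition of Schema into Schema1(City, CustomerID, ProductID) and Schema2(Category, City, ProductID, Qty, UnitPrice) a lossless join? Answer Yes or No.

No

The shared attributes are {City, ProductID} and {City, ProductID}⁺ = {City, ProductID, Qty}.
Neither Schema1 nor Schema2 is contained in that closure, so the decomposition is lossy.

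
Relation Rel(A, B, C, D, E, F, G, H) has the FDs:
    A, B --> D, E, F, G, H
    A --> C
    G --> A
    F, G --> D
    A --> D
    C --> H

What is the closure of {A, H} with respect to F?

{A, C, D, H}

Start with {A, H}.
A --> C applies; add {C} → now {A, C, H}.
A --> D applies; add {D} → now {A, C, D, H}.
No further FD applies.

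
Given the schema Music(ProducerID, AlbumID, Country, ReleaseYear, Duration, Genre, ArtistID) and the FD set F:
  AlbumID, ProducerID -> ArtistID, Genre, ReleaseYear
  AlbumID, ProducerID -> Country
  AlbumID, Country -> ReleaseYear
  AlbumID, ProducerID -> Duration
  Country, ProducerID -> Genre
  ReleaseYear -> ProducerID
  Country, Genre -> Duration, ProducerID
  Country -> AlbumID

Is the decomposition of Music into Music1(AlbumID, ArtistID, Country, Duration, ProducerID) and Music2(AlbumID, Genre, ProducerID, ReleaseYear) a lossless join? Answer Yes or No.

Music1 ∩ Music2 = {AlbumID, ProducerID}; its closure under F is {AlbumID, ArtistID, Country, Duration, Genre, ProducerID, ReleaseYear}.
Music1 is contained in that closure, so Music1 ∩ Music2 -> Music1 holds and the join is lossless.

Yes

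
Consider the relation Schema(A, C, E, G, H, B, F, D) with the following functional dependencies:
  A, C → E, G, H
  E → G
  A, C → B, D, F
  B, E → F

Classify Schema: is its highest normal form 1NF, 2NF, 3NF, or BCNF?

Candidate key: {A, C}. Prime attributes: {A, C}.
E → G breaks BCNF: {E}⁺ = {E, G}, so {E} is not a superkey.
E → G has non-prime {G} on the right and a non-superkey on the left, so 3NF fails.
No proper subset of a key has a non-prime attribute in its closure, so there is no partial dependency; 2NF holds.

2NF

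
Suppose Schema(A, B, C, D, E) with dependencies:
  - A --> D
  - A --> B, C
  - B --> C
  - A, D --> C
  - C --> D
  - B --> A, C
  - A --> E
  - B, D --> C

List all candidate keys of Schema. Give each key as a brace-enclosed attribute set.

Closure of {A} is {A, B, C, D, E}, the whole schema; {A} is a candidate key.
Closure of {B} is {A, B, C, D, E}, the whole schema; {B} is a candidate key.
Any other superkey properly contains one of these, so there are no further candidate keys.

{A}, {B}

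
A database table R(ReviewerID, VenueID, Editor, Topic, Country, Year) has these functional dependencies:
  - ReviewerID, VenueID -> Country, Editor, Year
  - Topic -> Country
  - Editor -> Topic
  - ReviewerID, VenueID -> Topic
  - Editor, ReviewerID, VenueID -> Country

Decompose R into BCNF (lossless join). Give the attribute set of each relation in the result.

{Country, Topic}; {Editor, ReviewerID, VenueID, Year}; {Editor, Topic}

Candidate key of the original relation: {ReviewerID, VenueID}.
In {Country, Editor, ReviewerID, Topic, VenueID, Year}, {Topic} is not a superkey ({Topic}⁺ restricted to this set is {Country, Topic}), so split on Topic -> Country into {Country, Topic} and {Editor, ReviewerID, Topic, VenueID, Year}.
{Country, Topic} has no BCNF violation.
In {Editor, ReviewerID, Topic, VenueID, Year}, {Editor} is not a superkey ({Editor}⁺ restricted to this set is {Editor, Topic}), so split on Editor -> Topic into {Editor, Topic} and {Editor, ReviewerID, VenueID, Year}.
{Editor, Topic} has no BCNF violation.
{Editor, ReviewerID, VenueID, Year} has no BCNF violation.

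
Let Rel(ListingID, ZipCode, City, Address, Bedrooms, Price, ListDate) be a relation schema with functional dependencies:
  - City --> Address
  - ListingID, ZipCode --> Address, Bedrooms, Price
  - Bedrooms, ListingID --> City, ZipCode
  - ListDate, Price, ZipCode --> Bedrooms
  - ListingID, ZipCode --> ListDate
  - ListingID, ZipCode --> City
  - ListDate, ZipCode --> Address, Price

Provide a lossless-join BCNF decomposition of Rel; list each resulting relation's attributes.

{Address, City}; {Bedrooms, ListDate, Price, ZipCode}; {City, ListDate, ListingID, ZipCode}

Candidate keys of the original relation: {Bedrooms, ListingID}, {ListingID, ZipCode}.
Within {Address, Bedrooms, City, ListDate, ListingID, Price, ZipCode}: {City}⁺ ∩ {Address, Bedrooms, City, ListDate, ListingID, Price, ZipCode} = {Address, City}, not the whole set, so City --> Address violates BCNF; decompose into {Address, City} and {Bedrooms, City, ListDate, ListingID, Price, ZipCode}.
{Address, City} has no BCNF violation.
Within {Bedrooms, City, ListDate, ListingID, Price, ZipCode}: {ListDate, Price, ZipCode}⁺ ∩ {Bedrooms, City, ListDate, ListingID, Price, ZipCode} = {Bedrooms, ListDate, Price, ZipCode}, not the whole set, so ListDate, Price, ZipCode --> Bedrooms violates BCNF; decompose into {Bedrooms, ListDate, Price, ZipCode} and {City, ListDate, ListingID, Price, ZipCode}.
{Bedrooms, ListDate, Price, ZipCode} has no BCNF violation.
Within {City, ListDate, ListingID, Price, ZipCode}: {ListDate, ZipCode}⁺ ∩ {City, ListDate, ListingID, Price, ZipCode} = {ListDate, Price, ZipCode}, not the whole set, so ListDate, ZipCode --> Price violates BCNF; decompose into {ListDate, Price, ZipCode} and {City, ListDate, ListingID, ZipCode}.
{ListDate, Price, ZipCode} has no BCNF violation.
{City, ListDate, ListingID, ZipCode} has no BCNF violation.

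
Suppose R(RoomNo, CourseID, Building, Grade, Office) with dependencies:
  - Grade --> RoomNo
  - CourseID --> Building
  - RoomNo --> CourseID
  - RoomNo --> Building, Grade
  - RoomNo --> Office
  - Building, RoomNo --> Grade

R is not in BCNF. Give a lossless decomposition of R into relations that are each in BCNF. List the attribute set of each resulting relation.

Candidate keys of the original relation: {Grade}, {RoomNo}.
Within {Building, CourseID, Grade, Office, RoomNo}: {CourseID}⁺ ∩ {Building, CourseID, Grade, Office, RoomNo} = {Building, CourseID}, not the whole set, so CourseID --> Building violates BCNF; decompose into {Building, CourseID} and {CourseID, Grade, Office, RoomNo}.
{Building, CourseID}: every determinant is a superkey — BCNF.
{CourseID, Grade, Office, RoomNo}: every determinant is a superkey — BCNF.

{Building, CourseID}; {CourseID, Grade, Office, RoomNo}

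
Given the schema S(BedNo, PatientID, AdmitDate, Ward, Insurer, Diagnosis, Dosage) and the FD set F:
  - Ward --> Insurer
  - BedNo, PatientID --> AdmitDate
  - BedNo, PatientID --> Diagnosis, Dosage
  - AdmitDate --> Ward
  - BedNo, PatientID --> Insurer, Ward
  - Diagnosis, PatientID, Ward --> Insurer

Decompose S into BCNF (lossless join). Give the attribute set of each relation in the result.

{AdmitDate, BedNo, Diagnosis, Dosage, PatientID}; {AdmitDate, Ward}; {Insurer, Ward}

Candidate key of the original relation: {BedNo, PatientID}.
In {AdmitDate, BedNo, Diagnosis, Dosage, Insurer, PatientID, Ward}, {Ward} is not a superkey ({Ward}⁺ restricted to this set is {Insurer, Ward}), so split on Ward --> Insurer into {Insurer, Ward} and {AdmitDate, BedNo, Diagnosis, Dosage, PatientID, Ward}.
{Insurer, Ward}: every determinant is a superkey — BCNF.
In {AdmitDate, BedNo, Diagnosis, Dosage, PatientID, Ward}, {AdmitDate} is not a superkey ({AdmitDate}⁺ restricted to this set is {AdmitDate, Ward}), so split on AdmitDate --> Ward into {AdmitDate, Ward} and {AdmitDate, BedNo, Diagnosis, Dosage, PatientID}.
{AdmitDate, Ward}: every determinant is a superkey — BCNF.
{AdmitDate, BedNo, Diagnosis, Dosage, PatientID}: every determinant is a superkey — BCNF.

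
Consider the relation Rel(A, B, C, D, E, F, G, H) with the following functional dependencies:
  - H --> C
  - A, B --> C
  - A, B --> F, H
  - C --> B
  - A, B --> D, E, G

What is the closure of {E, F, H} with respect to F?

Start with {E, F, H}.
H --> C applies; add {C} → now {C, E, F, H}.
C --> B applies; add {B} → now {B, C, E, F, H}.
No further FD applies.

{B, C, E, F, H}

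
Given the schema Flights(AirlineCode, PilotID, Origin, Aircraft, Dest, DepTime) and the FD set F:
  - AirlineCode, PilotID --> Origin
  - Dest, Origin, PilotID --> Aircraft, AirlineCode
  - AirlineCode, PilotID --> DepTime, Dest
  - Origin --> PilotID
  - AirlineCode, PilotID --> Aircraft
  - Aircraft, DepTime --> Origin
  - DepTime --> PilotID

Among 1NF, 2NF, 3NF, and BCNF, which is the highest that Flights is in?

3NF

Candidate keys: {Aircraft, DepTime, Dest}, {AirlineCode, DepTime}, {AirlineCode, Origin}, {AirlineCode, PilotID}, {Dest, Origin}. Prime attributes: {Aircraft, AirlineCode, DepTime, Dest, Origin, PilotID}.
Origin --> PilotID: {Origin}⁺ = {Origin, PilotID}, which is not all of the attributes, so the left side is not a superkey — BCNF is violated.
Since {PilotID} ⊆ prime attributes and every other non-superkey FD also has a prime right side, the schema is in 3NF.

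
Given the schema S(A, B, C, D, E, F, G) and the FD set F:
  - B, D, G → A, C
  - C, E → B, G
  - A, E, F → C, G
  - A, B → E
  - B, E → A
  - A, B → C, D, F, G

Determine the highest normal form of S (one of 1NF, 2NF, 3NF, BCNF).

Candidate keys: {A, B}, {A, E, F}, {B, D, G}, {B, E}, {C, E}. Prime attributes: {A, B, C, D, E, F, G}.
Each dependency's left side is a superkey — BCNF holds.

BCNF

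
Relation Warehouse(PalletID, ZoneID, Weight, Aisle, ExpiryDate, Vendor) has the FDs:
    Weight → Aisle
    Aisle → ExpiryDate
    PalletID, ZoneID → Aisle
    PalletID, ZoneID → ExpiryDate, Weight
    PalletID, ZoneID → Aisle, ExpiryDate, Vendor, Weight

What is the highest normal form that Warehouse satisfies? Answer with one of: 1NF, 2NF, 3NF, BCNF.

Candidate key: {PalletID, ZoneID}. Prime attributes: {PalletID, ZoneID}.
For Weight → Aisle we have {Weight}⁺ = {Aisle, ExpiryDate, Weight}; {Weight} is not a superkey, so BCNF fails.
Weight → Aisle determines the non-prime attribute {Aisle} from a non-superkey — 3NF is violated.
Checking every proper subset of each key, none determines a non-prime attribute — 2NF is satisfied.

2NF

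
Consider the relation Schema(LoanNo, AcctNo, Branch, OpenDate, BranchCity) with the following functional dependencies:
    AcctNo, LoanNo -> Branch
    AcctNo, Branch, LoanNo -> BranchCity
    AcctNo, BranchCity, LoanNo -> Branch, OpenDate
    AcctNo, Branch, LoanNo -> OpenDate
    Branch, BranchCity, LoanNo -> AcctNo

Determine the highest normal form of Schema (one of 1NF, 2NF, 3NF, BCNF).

BCNF

Candidate keys: {AcctNo, LoanNo}, {Branch, BranchCity, LoanNo}. Prime attributes: {AcctNo, Branch, BranchCity, LoanNo}.
The left-hand side of every FD is a superkey, so BCNF is satisfied.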